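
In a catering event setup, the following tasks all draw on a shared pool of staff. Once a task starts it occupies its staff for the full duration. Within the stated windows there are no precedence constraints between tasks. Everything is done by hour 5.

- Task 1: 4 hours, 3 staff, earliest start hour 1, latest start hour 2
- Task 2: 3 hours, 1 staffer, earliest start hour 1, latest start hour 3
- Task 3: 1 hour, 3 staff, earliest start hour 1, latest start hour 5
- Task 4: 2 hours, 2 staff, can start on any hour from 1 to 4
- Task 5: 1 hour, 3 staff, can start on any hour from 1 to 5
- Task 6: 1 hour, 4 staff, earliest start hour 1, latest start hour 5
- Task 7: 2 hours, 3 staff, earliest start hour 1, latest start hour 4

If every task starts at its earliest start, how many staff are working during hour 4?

3

At early start, hour 4 has: Task 1.
Demand: 3 = 3.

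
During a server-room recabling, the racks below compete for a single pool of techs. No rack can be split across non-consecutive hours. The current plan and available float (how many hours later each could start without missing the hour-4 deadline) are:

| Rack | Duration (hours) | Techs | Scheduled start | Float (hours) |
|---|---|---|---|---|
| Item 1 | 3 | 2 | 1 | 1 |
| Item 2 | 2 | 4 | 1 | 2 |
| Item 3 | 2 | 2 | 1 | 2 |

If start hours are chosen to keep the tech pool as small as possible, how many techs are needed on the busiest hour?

6

Early-start (Item 1@1, Item 2@1, Item 3@1) gives peak 8: h1:8  h2:8  h3:2  h4:0.
Shift Item 3→3.
Schedule Item 1@1, Item 2@1, Item 3@3: h1:6  h2:6  h3:4  h4:2 — peak 6.
No arrangement of the 18 feasible schedules does better.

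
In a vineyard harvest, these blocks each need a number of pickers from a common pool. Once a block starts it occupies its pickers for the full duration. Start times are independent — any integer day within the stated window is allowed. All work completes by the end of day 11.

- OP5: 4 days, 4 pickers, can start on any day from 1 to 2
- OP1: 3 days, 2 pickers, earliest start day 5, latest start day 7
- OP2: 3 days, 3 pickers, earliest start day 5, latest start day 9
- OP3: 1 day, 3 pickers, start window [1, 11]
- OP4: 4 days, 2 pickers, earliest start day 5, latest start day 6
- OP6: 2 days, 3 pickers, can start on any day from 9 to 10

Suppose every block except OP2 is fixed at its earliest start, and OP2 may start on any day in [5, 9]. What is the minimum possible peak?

7

OP2@5: d1:7  d2:4  d3:4  d4:4  d5:7  d6:7  d7:7  d8:2  d9:3  d10:3  d11:0 → peak 7
OP2@6: d1:7  d2:4  d3:4  d4:4  d5:4  d6:7  d7:7  d8:5  d9:3  d10:3  d11:0 → peak 7
OP2@7: d1:7  d2:4  d3:4  d4:4  d5:4  d6:4  d7:7  d8:5  d9:6  d10:3  d11:0 → peak 7
OP2@8: d1:7  d2:4  d3:4  d4:4  d5:4  d6:4  d7:4  d8:5  d9:6  d10:6  d11:0 → peak 7
OP2@9: d1:7  d2:4  d3:4  d4:4  d5:4  d6:4  d7:4  d8:2  d9:6  d10:6  d11:3 → peak 7
Best is OP2@5, peak 7.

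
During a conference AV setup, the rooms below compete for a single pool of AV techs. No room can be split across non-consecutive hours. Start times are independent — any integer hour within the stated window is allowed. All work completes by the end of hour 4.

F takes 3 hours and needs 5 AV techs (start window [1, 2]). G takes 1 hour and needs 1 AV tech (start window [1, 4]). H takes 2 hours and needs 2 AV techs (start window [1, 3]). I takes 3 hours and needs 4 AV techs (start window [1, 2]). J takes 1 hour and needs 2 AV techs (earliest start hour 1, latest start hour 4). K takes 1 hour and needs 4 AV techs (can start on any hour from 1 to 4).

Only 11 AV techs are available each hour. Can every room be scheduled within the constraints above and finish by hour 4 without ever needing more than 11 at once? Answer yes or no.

Schedule F@1, G@1, H@1, I@2, J@1, K@4: h1:10  h2:11  h3:9  h4:8 — peak 11 ≤ 11.

yes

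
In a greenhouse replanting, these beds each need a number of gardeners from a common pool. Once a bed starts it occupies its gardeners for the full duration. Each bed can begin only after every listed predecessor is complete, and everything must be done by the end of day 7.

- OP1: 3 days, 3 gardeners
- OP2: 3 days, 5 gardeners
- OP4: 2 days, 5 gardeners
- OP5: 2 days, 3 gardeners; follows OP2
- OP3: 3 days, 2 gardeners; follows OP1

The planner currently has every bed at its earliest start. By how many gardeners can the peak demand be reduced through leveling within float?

Early-start peak: d1:13  d2:13  d3:8  d4:5  d5:5  d6:2  d7:0 ⇒ 13.
Leveled (OP1@1, OP2@1, OP4@4, OP5@6, OP3@4): d1:8  d2:8  d3:8  d4:7  d5:7  d6:5  d7:3 ⇒ 8.
Reduction 13 − 8 = 5.

5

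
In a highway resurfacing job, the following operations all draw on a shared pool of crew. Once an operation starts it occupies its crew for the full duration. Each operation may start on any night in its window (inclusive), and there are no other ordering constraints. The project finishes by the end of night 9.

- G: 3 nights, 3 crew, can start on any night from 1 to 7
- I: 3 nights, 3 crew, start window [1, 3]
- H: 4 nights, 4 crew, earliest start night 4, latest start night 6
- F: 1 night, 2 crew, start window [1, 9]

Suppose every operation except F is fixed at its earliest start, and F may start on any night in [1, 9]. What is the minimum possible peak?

6

F@1: n1:8  n2:6  n3:6  n4:4  n5:4  n6:4  n7:4  n8:0  n9:0 → peak 8
F@2: n1:6  n2:8  n3:6  n4:4  n5:4  n6:4  n7:4  n8:0  n9:0 → peak 8
F@3: n1:6  n2:6  n3:8  n4:4  n5:4  n6:4  n7:4  n8:0  n9:0 → peak 8
F@4: n1:6  n2:6  n3:6  n4:6  n5:4  n6:4  n7:4  n8:0  n9:0 → peak 6
F@5: n1:6  n2:6  n3:6  n4:4  n5:6  n6:4  n7:4  n8:0  n9:0 → peak 6
F@6: n1:6  n2:6  n3:6  n4:4  n5:4  n6:6  n7:4  n8:0  n9:0 → peak 6
F@7: n1:6  n2:6  n3:6  n4:4  n5:4  n6:4  n7:6  n8:0  n9:0 → peak 6
F@8: n1:6  n2:6  n3:6  n4:4  n5:4  n6:4  n7:4  n8:2  n9:0 → peak 6
F@9: n1:6  n2:6  n3:6  n4:4  n5:4  n6:4  n7:4  n8:0  n9:2 → peak 6
Best is F@4, peak 6.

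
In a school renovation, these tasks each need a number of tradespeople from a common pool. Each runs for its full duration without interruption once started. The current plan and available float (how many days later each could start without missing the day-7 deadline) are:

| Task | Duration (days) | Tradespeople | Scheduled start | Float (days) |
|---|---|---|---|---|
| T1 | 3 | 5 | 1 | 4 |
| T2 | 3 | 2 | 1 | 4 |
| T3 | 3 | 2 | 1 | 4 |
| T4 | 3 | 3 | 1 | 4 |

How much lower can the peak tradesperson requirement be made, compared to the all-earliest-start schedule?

Early-start peak: d1:12  d2:12  d3:12  d4:0  d5:0  d6:0  d7:0 ⇒ 12.
Leveled (T1@1, T2@1, T3@4, T4@4): d1:7  d2:7  d3:7  d4:5  d5:5  d6:5  d7:0 ⇒ 7.
Reduction 12 − 7 = 5.

5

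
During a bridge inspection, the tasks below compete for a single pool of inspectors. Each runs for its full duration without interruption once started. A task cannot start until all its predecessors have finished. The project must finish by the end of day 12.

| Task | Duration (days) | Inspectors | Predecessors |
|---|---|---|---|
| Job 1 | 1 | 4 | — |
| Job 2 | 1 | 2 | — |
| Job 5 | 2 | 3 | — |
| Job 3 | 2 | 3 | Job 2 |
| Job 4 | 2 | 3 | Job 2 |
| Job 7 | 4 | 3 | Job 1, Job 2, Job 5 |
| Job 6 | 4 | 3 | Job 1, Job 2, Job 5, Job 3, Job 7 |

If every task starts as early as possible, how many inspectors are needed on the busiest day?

9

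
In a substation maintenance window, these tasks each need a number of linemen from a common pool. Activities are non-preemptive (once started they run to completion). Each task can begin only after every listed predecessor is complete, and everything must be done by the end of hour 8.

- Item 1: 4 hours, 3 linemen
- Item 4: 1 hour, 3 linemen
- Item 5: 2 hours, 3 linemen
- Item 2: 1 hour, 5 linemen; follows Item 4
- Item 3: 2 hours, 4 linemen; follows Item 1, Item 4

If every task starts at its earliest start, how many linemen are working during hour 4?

3

At early start, hour 4 has: Item 1.
Demand: 3 = 3.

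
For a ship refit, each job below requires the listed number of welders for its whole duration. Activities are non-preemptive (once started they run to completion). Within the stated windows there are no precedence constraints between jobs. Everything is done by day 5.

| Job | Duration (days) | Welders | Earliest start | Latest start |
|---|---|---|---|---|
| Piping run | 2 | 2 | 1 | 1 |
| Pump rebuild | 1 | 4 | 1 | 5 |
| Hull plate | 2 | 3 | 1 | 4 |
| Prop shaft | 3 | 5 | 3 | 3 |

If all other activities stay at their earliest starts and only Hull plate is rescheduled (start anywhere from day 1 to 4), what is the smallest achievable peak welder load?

8

Hull plate@1: d1:9  d2:5  d3:5  d4:5  d5:5 → peak 9
Hull plate@2: d1:6  d2:5  d3:8  d4:5  d5:5 → peak 8
Hull plate@3: d1:6  d2:2  d3:8  d4:8  d5:5 → peak 8
Hull plate@4: d1:6  d2:2  d3:5  d4:8  d5:8 → peak 8
Best is Hull plate@2, peak 8.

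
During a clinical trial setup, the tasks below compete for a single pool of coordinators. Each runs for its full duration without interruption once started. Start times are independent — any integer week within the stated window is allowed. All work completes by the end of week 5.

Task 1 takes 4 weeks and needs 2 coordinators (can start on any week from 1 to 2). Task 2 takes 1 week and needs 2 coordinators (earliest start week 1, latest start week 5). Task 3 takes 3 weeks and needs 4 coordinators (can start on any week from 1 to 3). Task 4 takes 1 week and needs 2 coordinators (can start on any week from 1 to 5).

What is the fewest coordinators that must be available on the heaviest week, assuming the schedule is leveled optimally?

6

Early-start (Task 1@1, Task 2@1, Task 3@1, Task 4@1) gives peak 10: w1:10  w2:6  w3:6  w4:2  w5:0.
Shift Task 3→2.
Schedule Task 1@1, Task 2@1, Task 3@2, Task 4@1: w1:6  w2:6  w3:6  w4:6  w5:0 — peak 6.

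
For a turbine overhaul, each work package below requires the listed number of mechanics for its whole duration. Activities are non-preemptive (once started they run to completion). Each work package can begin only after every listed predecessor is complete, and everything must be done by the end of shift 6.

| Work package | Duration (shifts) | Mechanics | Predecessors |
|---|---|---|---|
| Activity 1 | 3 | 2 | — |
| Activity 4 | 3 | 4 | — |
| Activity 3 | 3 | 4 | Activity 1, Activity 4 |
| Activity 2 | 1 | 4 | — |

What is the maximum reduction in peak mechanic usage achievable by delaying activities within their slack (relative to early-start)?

2

Early-start peak: s1:10  s2:6  s3:6  s4:4  s5:4  s6:4 ⇒ 10.
Leveled (Activity 1@1, Activity 4@1, Activity 3@4, Activity 2@4): s1:6  s2:6  s3:6  s4:8  s5:4  s6:4 ⇒ 8.
Reduction 10 − 8 = 2.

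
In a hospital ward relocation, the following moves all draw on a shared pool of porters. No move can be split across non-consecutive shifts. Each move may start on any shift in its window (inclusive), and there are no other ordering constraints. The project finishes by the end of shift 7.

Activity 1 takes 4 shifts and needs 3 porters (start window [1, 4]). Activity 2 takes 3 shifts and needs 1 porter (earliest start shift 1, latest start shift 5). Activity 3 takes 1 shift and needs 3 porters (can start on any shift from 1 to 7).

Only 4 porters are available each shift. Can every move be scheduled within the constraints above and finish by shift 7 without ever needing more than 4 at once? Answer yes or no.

yes

Schedule Activity 1@1, Activity 2@1, Activity 3@5: s1:4  s2:4  s3:4  s4:3  s5:3  s6:0  s7:0 — peak 4 ≤ 4.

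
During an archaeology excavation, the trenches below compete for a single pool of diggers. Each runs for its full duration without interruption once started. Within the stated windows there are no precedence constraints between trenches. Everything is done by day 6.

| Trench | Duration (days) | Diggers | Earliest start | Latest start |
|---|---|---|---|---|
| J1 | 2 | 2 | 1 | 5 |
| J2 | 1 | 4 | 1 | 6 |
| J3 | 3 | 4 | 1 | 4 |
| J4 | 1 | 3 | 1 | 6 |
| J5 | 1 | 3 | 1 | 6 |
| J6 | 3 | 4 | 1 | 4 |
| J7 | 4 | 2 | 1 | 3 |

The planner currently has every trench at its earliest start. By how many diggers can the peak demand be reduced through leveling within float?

Early-start peak: d1:22  d2:12  d3:10  d4:2  d5:0  d6:0 ⇒ 22.
Leveled (J1@1, J2@5, J3@1, J4@3, J5@4, J6@4, J7@1): d1:8  d2:8  d3:9  d4:9  d5:8  d6:4 ⇒ 9.
Reduction 22 − 9 = 13.

13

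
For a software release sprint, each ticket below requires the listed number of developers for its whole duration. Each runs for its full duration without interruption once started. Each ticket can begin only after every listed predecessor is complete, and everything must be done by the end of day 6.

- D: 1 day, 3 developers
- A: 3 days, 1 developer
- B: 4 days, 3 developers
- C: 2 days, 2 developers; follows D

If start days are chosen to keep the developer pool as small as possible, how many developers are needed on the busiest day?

Early-start (D@1, A@1, B@1, C@2) gives peak 7: d1:7  d2:6  d3:6  d4:3  d5:0  d6:0.
Shift B→2, C→4.
Schedule D@1, A@1, B@2, C@4: d1:4  d2:4  d3:4  d4:5  d5:5  d6:0 — peak 5.

5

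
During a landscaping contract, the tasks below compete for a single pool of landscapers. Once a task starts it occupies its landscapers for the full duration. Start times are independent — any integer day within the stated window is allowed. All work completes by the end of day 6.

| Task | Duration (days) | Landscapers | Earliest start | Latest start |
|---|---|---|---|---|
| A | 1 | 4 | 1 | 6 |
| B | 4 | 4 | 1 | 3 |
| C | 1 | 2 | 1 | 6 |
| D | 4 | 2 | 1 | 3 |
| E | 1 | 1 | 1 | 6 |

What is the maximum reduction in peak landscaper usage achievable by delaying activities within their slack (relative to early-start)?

7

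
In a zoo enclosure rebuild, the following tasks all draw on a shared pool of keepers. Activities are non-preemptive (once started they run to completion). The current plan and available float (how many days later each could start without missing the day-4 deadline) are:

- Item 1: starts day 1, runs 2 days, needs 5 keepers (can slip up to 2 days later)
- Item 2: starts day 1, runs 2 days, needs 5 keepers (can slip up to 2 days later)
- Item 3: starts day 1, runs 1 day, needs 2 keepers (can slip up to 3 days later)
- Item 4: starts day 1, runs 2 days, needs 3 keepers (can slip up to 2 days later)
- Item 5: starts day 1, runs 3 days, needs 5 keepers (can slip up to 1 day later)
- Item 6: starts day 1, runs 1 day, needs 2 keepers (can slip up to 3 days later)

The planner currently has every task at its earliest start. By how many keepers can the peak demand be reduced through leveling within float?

Early-start peak: d1:22  d2:18  d3:5  d4:0 ⇒ 22.
Leveled (Item 1@1, Item 2@3, Item 3@1, Item 4@1, Item 5@2, Item 6@1): d1:12  d2:13  d3:10  d4:10 ⇒ 13.
Reduction 22 − 13 = 9.

9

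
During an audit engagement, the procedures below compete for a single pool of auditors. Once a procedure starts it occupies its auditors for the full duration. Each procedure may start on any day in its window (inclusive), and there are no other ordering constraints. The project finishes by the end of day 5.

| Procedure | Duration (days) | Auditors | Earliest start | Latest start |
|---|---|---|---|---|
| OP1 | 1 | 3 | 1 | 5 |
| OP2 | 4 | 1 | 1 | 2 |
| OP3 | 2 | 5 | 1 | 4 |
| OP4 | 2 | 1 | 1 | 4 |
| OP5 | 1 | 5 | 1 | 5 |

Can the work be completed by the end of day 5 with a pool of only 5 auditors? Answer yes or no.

The minimum achievable peak is 6; 5 < 6, so no feasible schedule stays within the cap.

no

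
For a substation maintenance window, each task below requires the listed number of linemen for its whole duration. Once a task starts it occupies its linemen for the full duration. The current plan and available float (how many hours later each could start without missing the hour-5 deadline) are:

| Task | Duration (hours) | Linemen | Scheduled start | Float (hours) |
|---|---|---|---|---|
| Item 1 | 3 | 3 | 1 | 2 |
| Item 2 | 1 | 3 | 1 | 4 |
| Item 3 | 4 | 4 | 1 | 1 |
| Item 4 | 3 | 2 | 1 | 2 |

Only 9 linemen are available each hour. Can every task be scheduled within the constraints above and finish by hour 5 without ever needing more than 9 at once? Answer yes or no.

yes

Schedule Item 1@1, Item 2@1, Item 3@2, Item 4@1: h1:8  h2:9  h3:9  h4:4  h5:4 — peak 9 ≤ 9.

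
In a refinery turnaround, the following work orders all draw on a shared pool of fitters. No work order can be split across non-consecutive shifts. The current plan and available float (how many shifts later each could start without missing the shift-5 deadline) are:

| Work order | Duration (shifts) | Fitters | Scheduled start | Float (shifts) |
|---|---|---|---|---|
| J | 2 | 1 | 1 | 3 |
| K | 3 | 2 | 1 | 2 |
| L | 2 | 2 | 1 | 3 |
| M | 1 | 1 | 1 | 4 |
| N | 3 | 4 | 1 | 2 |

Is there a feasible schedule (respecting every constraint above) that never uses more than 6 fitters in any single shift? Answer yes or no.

Schedule J@1, K@1, L@1, M@1, N@3: s1:6  s2:5  s3:6  s4:4  s5:4 — peak 6 ≤ 6.

yes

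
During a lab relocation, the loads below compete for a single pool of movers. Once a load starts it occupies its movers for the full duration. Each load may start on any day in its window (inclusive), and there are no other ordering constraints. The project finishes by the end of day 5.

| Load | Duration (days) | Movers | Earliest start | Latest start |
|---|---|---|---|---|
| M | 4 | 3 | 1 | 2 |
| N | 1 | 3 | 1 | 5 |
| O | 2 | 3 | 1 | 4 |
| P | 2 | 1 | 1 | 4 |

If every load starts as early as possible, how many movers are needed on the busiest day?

Early-start schedule: M@1, N@1, O@1, P@1.
Load per day: day 1: 10, day 2: 7, day 3: 3, day 4: 3, day 5: 0.
Peak is 10.

10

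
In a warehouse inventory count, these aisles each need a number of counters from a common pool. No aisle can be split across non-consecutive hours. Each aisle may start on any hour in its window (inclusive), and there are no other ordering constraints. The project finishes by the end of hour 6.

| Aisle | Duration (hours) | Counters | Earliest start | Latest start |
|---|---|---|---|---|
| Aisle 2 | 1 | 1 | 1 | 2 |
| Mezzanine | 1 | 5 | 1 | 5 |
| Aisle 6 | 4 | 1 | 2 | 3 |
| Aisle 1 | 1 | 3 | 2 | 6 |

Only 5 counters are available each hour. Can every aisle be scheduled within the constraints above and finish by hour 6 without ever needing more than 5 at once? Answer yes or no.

Schedule Aisle 2@1, Mezzanine@2, Aisle 6@3, Aisle 1@3: h1:1  h2:5  h3:4  h4:1  h5:1  h6:1 — peak 5 ≤ 5.

yes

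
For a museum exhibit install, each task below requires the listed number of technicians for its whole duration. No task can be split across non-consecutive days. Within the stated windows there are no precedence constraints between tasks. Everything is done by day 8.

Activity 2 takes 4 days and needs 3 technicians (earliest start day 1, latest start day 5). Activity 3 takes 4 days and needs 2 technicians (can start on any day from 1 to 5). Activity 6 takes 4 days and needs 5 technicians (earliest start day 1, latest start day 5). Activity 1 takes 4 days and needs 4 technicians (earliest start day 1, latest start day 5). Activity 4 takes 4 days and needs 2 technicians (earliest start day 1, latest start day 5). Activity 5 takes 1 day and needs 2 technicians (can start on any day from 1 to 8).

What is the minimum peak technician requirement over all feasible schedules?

9

Early-start (Activity 2@1, Activity 3@1, Activity 6@1, Activity 1@1, Activity 4@1, Activity 5@1) gives peak 18: d1:18  d2:16  d3:16  d4:16  d5:0  d6:0  d7:0  d8:0.
Shift Activity 6→5, Activity 4→5, Activity 5→5.
Schedule Activity 2@1, Activity 3@1, Activity 6@5, Activity 1@1, Activity 4@5, Activity 5@5: d1:9  d2:9  d3:9  d4:9  d5:9  d6:7  d7:7  d8:7 — peak 9.
Total technician-days = 66 over 8 days ⇒ peak ≥ ⌈66/8⌉ = 9, so 9 is optimal.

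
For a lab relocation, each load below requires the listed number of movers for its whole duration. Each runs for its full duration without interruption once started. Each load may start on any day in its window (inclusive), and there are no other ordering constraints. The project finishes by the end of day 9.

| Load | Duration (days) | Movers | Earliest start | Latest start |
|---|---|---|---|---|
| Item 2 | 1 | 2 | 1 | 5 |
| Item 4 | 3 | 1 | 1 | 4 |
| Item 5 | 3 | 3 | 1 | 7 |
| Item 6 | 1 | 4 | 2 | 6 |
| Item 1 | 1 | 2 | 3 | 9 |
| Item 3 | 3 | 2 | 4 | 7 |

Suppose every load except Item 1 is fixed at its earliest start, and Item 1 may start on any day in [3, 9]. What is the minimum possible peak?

8

Item 1@3: d1:6  d2:8  d3:6  d4:2  d5:2  d6:2  d7:0  d8:0  d9:0 → peak 8
Item 1@4: d1:6  d2:8  d3:4  d4:4  d5:2  d6:2  d7:0  d8:0  d9:0 → peak 8
Item 1@5: d1:6  d2:8  d3:4  d4:2  d5:4  d6:2  d7:0  d8:0  d9:0 → peak 8
Item 1@6: d1:6  d2:8  d3:4  d4:2  d5:2  d6:4  d7:0  d8:0  d9:0 → peak 8
Item 1@7: d1:6  d2:8  d3:4  d4:2  d5:2  d6:2  d7:2  d8:0  d9:0 → peak 8
Item 1@8: d1:6  d2:8  d3:4  d4:2  d5:2  d6:2  d7:0  d8:2  d9:0 → peak 8
Item 1@9: d1:6  d2:8  d3:4  d4:2  d5:2  d6:2  d7:0  d8:0  d9:2 → peak 8
Best is Item 1@3, peak 8.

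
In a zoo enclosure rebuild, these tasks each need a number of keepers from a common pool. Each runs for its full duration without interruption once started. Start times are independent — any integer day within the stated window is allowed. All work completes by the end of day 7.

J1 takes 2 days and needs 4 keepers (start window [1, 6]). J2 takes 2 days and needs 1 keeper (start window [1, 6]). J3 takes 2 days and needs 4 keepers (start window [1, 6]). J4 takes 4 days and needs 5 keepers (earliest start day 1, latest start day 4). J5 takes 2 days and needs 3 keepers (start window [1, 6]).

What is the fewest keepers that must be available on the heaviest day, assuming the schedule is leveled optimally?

Early-start (J1@1, J2@1, J3@1, J4@1, J5@1) gives peak 17: d1:17  d2:17  d3:5  d4:5  d5:0  d6:0  d7:0.
Shift J2→3, J4→3, J5→5.
Schedule J1@1, J2@3, J3@1, J4@3, J5@5: d1:8  d2:8  d3:6  d4:6  d5:8  d6:8  d7:0 — peak 8.

8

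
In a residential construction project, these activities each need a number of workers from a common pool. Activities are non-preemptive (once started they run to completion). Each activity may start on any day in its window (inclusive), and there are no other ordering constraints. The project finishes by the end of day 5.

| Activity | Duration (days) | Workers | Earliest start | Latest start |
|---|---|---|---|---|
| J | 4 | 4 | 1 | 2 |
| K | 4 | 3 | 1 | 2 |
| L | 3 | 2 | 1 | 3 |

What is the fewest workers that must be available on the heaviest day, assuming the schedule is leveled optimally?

Schedule J@1, K@1, L@1: d1:9  d2:9  d3:9  d4:7  d5:0 — peak 9.
No arrangement of the 12 feasible schedules does better.

9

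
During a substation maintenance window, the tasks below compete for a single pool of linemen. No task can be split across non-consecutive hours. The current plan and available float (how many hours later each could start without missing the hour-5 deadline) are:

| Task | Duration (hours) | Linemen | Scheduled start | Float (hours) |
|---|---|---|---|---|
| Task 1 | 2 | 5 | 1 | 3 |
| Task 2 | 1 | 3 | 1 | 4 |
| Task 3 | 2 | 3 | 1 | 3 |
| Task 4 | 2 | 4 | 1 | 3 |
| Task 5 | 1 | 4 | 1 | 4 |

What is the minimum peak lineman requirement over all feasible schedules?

Early-start (Task 1@1, Task 2@1, Task 3@1, Task 4@1, Task 5@1) gives peak 19: h1:19  h2:12  h3:0  h4:0  h5:0.
Shift Task 2→3, Task 3→4, Task 4→3, Task 5→5.
Schedule Task 1@1, Task 2@3, Task 3@4, Task 4@3, Task 5@5: h1:5  h2:5  h3:7  h4:7  h5:7 — peak 7.
Total lineman-hours = 31 over 5 hours ⇒ peak ≥ ⌈31/5⌉ = 7, so 7 is optimal.

7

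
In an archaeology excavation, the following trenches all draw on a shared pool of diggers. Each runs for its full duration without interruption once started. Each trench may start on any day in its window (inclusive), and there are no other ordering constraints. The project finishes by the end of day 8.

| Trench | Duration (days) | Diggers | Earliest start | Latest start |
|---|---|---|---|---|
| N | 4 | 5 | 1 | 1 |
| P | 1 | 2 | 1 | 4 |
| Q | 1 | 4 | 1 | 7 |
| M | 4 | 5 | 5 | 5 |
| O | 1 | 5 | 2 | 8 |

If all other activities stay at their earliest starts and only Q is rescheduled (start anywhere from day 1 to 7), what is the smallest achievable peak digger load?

Q@1: d1:11  d2:10  d3:5  d4:5  d5:5  d6:5  d7:5  d8:5 → peak 11
Q@2: d1:7  d2:14  d3:5  d4:5  d5:5  d6:5  d7:5  d8:5 → peak 14
Q@3: d1:7  d2:10  d3:9  d4:5  d5:5  d6:5  d7:5  d8:5 → peak 10
Q@4: d1:7  d2:10  d3:5  d4:9  d5:5  d6:5  d7:5  d8:5 → peak 10
Q@5: d1:7  d2:10  d3:5  d4:5  d5:9  d6:5  d7:5  d8:5 → peak 10
Q@6: d1:7  d2:10  d3:5  d4:5  d5:5  d6:9  d7:5  d8:5 → peak 10
Q@7: d1:7  d2:10  d3:5  d4:5  d5:5  d6:5  d7:9  d8:5 → peak 10
Best is Q@3, peak 10.

10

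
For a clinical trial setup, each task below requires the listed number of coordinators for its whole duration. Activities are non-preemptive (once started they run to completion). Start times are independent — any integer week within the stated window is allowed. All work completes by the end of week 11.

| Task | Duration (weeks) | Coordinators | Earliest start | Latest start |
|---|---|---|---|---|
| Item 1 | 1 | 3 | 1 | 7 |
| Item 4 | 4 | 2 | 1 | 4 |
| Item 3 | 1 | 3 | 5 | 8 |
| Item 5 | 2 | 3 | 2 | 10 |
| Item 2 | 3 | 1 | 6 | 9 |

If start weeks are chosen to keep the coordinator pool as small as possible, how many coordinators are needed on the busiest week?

3

Early-start (Item 1@1, Item 4@1, Item 3@5, Item 5@2, Item 2@6) gives peak 5: w1:5  w2:5  w3:5  w4:2  w5:3  w6:1  w7:1  w8:1  w9:0  w10:0  w11:0.
Shift Item 4→2, Item 3→6, Item 5→7, Item 2→9.
Schedule Item 1@1, Item 4@2, Item 3@6, Item 5@7, Item 2@9: w1:3  w2:2  w3:2  w4:2  w5:2  w6:3  w7:3  w8:3  w9:1  w10:1  w11:1 — peak 3.
Total coordinator-weeks = 23 over 11 weeks ⇒ peak ≥ ⌈23/11⌉ = 3, so 3 is optimal.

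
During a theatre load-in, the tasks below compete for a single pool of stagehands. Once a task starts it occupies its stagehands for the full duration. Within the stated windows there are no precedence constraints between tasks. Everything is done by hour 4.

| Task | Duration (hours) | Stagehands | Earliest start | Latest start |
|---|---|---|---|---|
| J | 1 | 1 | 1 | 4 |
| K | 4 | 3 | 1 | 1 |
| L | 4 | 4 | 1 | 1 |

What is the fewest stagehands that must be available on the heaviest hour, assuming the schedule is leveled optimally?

Schedule J@1, K@1, L@1: h1:8  h2:7  h3:7  h4:7 — peak 8.
Total stagehand-hours = 29 over 4 hours ⇒ peak ≥ ⌈29/4⌉ = 8, so 8 is optimal.

8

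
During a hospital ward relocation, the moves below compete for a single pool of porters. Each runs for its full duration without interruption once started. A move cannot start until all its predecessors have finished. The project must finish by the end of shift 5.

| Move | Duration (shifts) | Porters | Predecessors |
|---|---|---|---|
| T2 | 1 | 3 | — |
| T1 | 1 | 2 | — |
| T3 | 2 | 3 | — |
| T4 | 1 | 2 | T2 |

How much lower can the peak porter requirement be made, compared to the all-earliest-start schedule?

Early-start peak: s1:8  s2:5  s3:0  s4:0  s5:0 ⇒ 8.
Leveled (T2@1, T1@2, T3@3, T4@5): s1:3  s2:2  s3:3  s4:3  s5:2 ⇒ 3.
Reduction 8 − 3 = 5.

5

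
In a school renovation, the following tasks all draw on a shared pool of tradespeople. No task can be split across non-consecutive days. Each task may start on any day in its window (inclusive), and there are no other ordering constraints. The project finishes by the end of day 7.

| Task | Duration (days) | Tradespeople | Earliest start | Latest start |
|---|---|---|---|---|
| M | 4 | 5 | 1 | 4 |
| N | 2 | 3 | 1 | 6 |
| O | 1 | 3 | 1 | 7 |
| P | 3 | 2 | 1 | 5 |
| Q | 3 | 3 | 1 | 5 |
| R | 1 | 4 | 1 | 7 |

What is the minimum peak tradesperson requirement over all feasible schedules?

8

Early-start (M@1, N@1, O@1, P@1, Q@1, R@1) gives peak 20: d1:20  d2:13  d3:10  d4:5  d5:0  d6:0  d7:0.
Shift O→3, P→4, Q→5, R→7.
Schedule M@1, N@1, O@3, P@4, Q@5, R@7: d1:8  d2:8  d3:8  d4:7  d5:5  d6:5  d7:7 — peak 8.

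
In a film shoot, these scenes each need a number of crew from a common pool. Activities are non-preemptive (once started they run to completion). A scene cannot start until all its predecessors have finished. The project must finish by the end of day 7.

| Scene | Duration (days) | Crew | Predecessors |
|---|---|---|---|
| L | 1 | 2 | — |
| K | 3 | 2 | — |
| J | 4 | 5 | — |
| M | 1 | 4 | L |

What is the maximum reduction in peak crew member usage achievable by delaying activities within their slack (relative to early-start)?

5

Early-start peak: d1:9  d2:11  d3:7  d4:5  d5:0  d6:0  d7:0 ⇒ 11.
Leveled (L@1, K@1, J@4, M@2): d1:4  d2:6  d3:2  d4:5  d5:5  d6:5  d7:5 ⇒ 6.
Reduction 11 − 6 = 5.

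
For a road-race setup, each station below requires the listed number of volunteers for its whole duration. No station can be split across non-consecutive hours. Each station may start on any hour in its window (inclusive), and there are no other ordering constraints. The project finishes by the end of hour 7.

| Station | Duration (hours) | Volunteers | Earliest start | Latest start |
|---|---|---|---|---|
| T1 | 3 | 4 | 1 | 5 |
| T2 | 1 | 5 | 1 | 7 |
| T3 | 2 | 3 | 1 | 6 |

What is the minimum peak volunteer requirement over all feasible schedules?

5

Early-start (T1@1, T2@1, T3@1) gives peak 12: h1:12  h2:7  h3:4  h4:0  h5:0  h6:0  h7:0.
Shift T2→4, T3→5.
Schedule T1@1, T2@4, T3@5: h1:4  h2:4  h3:4  h4:5  h5:3  h6:3  h7:0 — peak 5.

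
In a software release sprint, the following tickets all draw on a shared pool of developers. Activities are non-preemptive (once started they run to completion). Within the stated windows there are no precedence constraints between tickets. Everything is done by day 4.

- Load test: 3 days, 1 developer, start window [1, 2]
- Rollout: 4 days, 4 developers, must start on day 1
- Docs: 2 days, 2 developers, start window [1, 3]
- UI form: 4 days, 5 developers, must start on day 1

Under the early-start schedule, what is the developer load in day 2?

12

At early start, day 2 has: Load test, Rollout, Docs, UI form.
Demand: 1 + 4 + 2 + 5 = 12.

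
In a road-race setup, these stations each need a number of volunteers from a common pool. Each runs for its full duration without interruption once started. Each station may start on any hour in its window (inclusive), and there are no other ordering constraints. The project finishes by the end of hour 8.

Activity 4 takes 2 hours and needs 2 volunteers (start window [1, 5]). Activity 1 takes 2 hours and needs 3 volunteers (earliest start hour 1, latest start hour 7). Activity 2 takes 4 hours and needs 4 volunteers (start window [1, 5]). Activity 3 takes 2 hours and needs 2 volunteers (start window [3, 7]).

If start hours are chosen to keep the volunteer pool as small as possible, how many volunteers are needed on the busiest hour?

Early-start (Activity 4@1, Activity 1@1, Activity 2@1, Activity 3@3) gives peak 9: h1:9  h2:9  h3:6  h4:6  h5:0  h6:0  h7:0  h8:0.
Shift Activity 4→3, Activity 2→5.
Schedule Activity 4@3, Activity 1@1, Activity 2@5, Activity 3@3: h1:3  h2:3  h3:4  h4:4  h5:4  h6:4  h7:4  h8:4 — peak 4.
Total volunteer-hours = 30 over 8 hours ⇒ peak ≥ ⌈30/8⌉ = 4, so 4 is optimal.

4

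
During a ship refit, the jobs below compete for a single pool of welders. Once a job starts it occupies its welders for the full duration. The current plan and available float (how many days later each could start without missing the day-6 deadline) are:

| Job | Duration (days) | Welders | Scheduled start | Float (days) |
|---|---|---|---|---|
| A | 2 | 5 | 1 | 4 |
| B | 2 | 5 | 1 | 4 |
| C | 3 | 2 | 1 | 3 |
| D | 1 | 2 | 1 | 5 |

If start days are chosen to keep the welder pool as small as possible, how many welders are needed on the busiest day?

7

Early-start (A@1, B@1, C@1, D@1) gives peak 14: d1:14  d2:12  d3:2  d4:0  d5:0  d6:0.
Shift B→3, D→4.
Schedule A@1, B@3, C@1, D@4: d1:7  d2:7  d3:7  d4:7  d5:0  d6:0 — peak 7.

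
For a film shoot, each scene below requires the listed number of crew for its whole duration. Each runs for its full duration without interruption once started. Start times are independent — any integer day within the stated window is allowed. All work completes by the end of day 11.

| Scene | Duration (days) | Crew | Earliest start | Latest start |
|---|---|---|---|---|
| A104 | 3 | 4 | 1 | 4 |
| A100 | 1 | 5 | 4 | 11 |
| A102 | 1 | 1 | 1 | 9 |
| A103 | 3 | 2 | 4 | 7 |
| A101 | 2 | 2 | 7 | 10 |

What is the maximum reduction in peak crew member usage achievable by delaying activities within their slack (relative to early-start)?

Early-start peak: d1:5  d2:4  d3:4  d4:7  d5:2  d6:2  d7:2  d8:2  d9:0  d10:0  d11:0 ⇒ 7.
Leveled (A104@1, A100@4, A102@1, A103@5, A101@7): d1:5  d2:4  d3:4  d4:5  d5:2  d6:2  d7:4  d8:2  d9:0  d10:0  d11:0 ⇒ 5.
Reduction 7 − 5 = 2.

2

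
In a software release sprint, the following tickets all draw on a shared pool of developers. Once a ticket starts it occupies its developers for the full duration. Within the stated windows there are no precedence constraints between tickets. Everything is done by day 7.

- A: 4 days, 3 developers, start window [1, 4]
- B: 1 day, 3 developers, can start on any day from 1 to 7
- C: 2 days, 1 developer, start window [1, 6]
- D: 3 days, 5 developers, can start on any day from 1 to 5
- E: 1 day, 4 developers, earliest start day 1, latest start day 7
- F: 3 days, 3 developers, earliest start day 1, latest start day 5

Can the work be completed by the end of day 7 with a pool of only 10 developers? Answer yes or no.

Schedule A@1, B@1, C@1, D@3, E@2, F@5: d1:7  d2:8  d3:8  d4:8  d5:8  d6:3  d7:3 — peak 8 ≤ 10.

yes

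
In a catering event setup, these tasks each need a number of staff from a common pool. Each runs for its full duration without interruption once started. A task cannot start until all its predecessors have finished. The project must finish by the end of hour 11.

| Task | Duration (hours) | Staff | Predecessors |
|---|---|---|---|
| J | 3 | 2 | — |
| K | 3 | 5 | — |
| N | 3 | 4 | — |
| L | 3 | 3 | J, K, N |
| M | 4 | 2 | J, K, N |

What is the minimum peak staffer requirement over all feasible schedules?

Early-start (J@1, K@1, N@1, L@4, M@4) gives peak 11: h1:11  h2:11  h3:11  h4:5  h5:5  h6:5  h7:2  h8:0  h9:0  h10:0  h11:0.
Shift K→4, L→7, M→7.
Schedule J@1, K@4, N@1, L@7, M@7: h1:6  h2:6  h3:6  h4:5  h5:5  h6:5  h7:5  h8:5  h9:5  h10:2  h11:0 — peak 6.

6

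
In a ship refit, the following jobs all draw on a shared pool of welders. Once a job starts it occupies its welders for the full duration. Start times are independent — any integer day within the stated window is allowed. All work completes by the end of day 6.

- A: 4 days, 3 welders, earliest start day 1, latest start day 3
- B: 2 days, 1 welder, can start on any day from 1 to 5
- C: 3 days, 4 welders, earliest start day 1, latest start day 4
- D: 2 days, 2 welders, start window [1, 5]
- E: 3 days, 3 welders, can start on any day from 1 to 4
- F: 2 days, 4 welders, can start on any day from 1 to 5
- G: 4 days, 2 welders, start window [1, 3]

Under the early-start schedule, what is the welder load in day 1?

19

At early start, day 1 has: A, B, C, D, E, F, G.
Demand: 3 + 1 + 4 + 2 + 3 + 4 + 2 = 19.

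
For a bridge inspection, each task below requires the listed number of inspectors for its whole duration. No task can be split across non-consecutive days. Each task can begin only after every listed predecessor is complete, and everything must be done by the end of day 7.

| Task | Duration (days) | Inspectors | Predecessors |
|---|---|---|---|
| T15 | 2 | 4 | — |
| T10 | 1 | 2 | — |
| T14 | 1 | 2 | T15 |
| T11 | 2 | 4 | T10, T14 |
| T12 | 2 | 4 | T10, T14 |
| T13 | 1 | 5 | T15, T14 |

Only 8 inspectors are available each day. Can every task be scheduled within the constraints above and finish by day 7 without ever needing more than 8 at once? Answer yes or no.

Schedule T15@1, T10@1, T14@3, T11@4, T12@4, T13@6: d1:6  d2:4  d3:2  d4:8  d5:8  d6:5  d7:0 — peak 8 ≤ 8.

yes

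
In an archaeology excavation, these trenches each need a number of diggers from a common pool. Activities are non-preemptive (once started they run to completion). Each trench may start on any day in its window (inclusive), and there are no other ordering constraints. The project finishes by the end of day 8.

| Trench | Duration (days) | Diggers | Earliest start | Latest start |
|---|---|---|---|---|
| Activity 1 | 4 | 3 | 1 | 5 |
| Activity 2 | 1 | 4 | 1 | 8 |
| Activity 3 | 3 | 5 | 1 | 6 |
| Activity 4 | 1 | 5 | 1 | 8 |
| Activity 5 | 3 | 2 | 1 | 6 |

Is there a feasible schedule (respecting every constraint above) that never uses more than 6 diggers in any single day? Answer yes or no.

The minimum achievable peak is 7; 6 < 7, so no feasible schedule stays within the cap.

no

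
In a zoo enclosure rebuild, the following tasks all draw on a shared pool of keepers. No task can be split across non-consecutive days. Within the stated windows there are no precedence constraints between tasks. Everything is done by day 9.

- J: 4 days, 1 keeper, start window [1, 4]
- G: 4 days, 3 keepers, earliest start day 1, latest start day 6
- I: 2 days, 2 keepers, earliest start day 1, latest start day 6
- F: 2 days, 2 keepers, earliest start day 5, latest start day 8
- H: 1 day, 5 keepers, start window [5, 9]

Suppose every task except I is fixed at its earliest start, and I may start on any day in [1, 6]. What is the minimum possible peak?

7

I@1: d1:6  d2:6  d3:4  d4:4  d5:7  d6:2  d7:0  d8:0  d9:0 → peak 7
I@2: d1:4  d2:6  d3:6  d4:4  d5:7  d6:2  d7:0  d8:0  d9:0 → peak 7
I@3: d1:4  d2:4  d3:6  d4:6  d5:7  d6:2  d7:0  d8:0  d9:0 → peak 7
I@4: d1:4  d2:4  d3:4  d4:6  d5:9  d6:2  d7:0  d8:0  d9:0 → peak 9
I@5: d1:4  d2:4  d3:4  d4:4  d5:9  d6:4  d7:0  d8:0  d9:0 → peak 9
I@6: d1:4  d2:4  d3:4  d4:4  d5:7  d6:4  d7:2  d8:0  d9:0 → peak 7
Best is I@1, peak 7.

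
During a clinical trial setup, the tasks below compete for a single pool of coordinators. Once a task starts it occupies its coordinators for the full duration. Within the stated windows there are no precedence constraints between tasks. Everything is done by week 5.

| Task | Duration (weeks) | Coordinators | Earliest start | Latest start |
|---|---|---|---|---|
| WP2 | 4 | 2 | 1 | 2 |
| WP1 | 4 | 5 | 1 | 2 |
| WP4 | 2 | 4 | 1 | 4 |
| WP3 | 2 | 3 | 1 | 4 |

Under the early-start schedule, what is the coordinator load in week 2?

At early start, week 2 has: WP2, WP1, WP4, WP3.
Demand: 2 + 5 + 4 + 3 = 14.

14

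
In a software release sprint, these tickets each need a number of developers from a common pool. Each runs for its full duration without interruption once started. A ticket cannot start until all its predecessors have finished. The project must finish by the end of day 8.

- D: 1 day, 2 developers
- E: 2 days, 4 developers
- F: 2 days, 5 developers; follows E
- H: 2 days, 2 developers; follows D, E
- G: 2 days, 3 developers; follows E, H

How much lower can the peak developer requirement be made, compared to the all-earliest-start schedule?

1

Early-start peak: d1:6  d2:4  d3:7  d4:7  d5:3  d6:3  d7:0  d8:0 ⇒ 7.
Leveled (D@1, E@1, F@3, H@5, G@7): d1:6  d2:4  d3:5  d4:5  d5:2  d6:2  d7:3  d8:3 ⇒ 6.
Reduction 7 − 6 = 1.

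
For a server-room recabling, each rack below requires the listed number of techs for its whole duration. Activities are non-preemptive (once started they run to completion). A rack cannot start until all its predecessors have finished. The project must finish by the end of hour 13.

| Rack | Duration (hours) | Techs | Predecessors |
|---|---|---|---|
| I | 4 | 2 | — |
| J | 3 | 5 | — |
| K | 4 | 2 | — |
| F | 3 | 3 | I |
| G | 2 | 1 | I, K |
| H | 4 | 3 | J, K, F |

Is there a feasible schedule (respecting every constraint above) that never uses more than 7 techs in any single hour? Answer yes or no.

yes

Schedule I@1, J@1, K@4, F@5, G@8, H@8: h1:7  h2:7  h3:7  h4:4  h5:5  h6:5  h7:5  h8:4  h9:4  h10:3  h11:3  h12:0  h13:0 — peak 7 ≤ 7.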